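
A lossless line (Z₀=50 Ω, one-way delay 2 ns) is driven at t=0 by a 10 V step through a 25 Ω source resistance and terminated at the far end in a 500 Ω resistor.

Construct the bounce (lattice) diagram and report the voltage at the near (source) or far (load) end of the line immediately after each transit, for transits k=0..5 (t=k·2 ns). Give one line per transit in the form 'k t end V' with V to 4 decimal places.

Γ_L=0.818182, Γ_S=-0.333333; launch V₁=10·50/75=6.666667
k=0 src: V=6.6667
k=1 load: inc=6.666667, refl=6.666667·0.818182=5.4545; V=0.000000+6.666667+5.454545=12.1212
k=2 src: inc=5.454545, refl=5.454545·-0.333333=-1.8182; V=6.666667+5.454545+-1.818182=10.3030
k=3 load: inc=-1.818182, refl=-1.818182·0.818182=-1.4876; V=12.121212+-1.818182+-1.487603=8.8154
k=4 src: inc=-1.487603, refl=-1.487603·-0.333333=0.4959; V=10.303030+-1.487603+0.495868=9.3113
k=5 load: inc=0.495868, refl=0.495868·0.818182=0.4057; V=8.815427+0.495868+0.405710=9.7170

0 0 source 6.6667
1 2 load 12.1212
2 4 source 10.3030
3 6 load 8.8154
4 8 source 9.3113
5 10 load 9.7170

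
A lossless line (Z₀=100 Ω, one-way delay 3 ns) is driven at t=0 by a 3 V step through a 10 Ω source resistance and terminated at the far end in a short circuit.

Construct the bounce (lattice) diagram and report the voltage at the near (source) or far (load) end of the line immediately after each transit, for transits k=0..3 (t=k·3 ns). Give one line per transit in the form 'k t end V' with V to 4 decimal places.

Γ_L=-1.000000, Γ_S=-0.818182; launch V₁=3·100/110=2.727273
k=0 src: V=2.7273
k=1 load: inc=2.727273, refl=2.727273·-1.000000=-2.7273; V=0.000000+2.727273+-2.727273=0.0000
k=2 src: inc=-2.727273, refl=-2.727273·-0.818182=2.2314; V=2.727273+-2.727273+2.231405=2.2314
k=3 load: inc=2.231405, refl=2.231405·-1.000000=-2.2314; V=0.000000+2.231405+-2.231405=0.0000

0 0 source 2.7273
1 3 load 0.0000
2 6 source 2.2314
3 9 load 0.0000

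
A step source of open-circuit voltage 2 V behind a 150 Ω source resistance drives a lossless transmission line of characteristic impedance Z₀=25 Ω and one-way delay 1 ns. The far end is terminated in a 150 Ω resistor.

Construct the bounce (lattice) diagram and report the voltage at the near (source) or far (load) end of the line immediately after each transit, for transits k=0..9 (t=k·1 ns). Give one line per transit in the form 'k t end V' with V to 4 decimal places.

Γ_L=0.714286, Γ_S=0.714286; launch V₁=2·25/175=0.285714
k=0 src: V=0.2857
k=1 load: inc=0.285714, refl=0.285714·0.714286=0.2041; V=0.000000+0.285714+0.204082=0.4898
k=2 src: inc=0.204082, refl=0.204082·0.714286=0.1458; V=0.285714+0.204082+0.145773=0.6356
k=3 load: inc=0.145773, refl=0.145773·0.714286=0.1041; V=0.489796+0.145773+0.104123=0.7397
k=4 src: inc=0.104123, refl=0.104123·0.714286=0.0744; V=0.635569+0.104123+0.074374=0.8141
k=5 load: inc=0.074374, refl=0.074374·0.714286=0.0531; V=0.739692+0.074374+0.053124=0.8672
k=6 src: inc=0.053124, refl=0.053124·0.714286=0.0379; V=0.814066+0.053124+0.037946=0.9051
k=7 load: inc=0.037946, refl=0.037946·0.714286=0.0271; V=0.867190+0.037946+0.027104=0.9322
k=8 src: inc=0.027104, refl=0.027104·0.714286=0.0194; V=0.905135+0.027104+0.019360=0.9516
k=9 load: inc=0.019360, refl=0.019360·0.714286=0.0138; V=0.932240+0.019360+0.013829=0.9654

0 0 source 0.2857
1 1 load 0.4898
2 2 source 0.6356
3 3 load 0.7397
4 4 source 0.8141
5 5 load 0.8672
6 6 source 0.9051
7 7 load 0.9322
8 8 source 0.9516
9 9 load 0.9654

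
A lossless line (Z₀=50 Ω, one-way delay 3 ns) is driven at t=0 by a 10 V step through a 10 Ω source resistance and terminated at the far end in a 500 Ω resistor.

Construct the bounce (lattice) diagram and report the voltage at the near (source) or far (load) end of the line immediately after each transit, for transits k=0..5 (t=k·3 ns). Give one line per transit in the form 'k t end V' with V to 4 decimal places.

Γ_L=0.818182, Γ_S=-0.666667; launch V₁=10·50/60=8.333333
k=0 src: V=8.3333
k=1 load: inc=8.333333, refl=8.333333·0.818182=6.8182; V=0.000000+8.333333+6.818182=15.1515
k=2 src: inc=6.818182, refl=6.818182·-0.666667=-4.5455; V=8.333333+6.818182+-4.545455=10.6061
k=3 load: inc=-4.545455, refl=-4.545455·0.818182=-3.7190; V=15.151515+-4.545455+-3.719008=6.8871
k=4 src: inc=-3.719008, refl=-3.719008·-0.666667=2.4793; V=10.606061+-3.719008+2.479339=9.3664
k=5 load: inc=2.479339, refl=2.479339·0.818182=2.0285; V=6.887052+2.479339+2.028550=11.3949

0 0 source 8.3333
1 3 load 15.1515
2 6 source 10.6061
3 9 load 6.8871
4 12 source 9.3664
5 15 load 11.3949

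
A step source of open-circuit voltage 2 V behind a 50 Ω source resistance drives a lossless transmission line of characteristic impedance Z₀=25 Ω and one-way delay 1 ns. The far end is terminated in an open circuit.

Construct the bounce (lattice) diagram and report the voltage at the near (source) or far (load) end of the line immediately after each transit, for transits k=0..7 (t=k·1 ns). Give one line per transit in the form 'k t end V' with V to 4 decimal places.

Γ_L=1.000000, Γ_S=0.333333; launch V₁=2·25/75=0.666667
k=0 src: V=0.6667
k=1 load: inc=0.666667, refl=0.666667·1.000000=0.6667; V=0.000000+0.666667+0.666667=1.3333
k=2 src: inc=0.666667, refl=0.666667·0.333333=0.2222; V=0.666667+0.666667+0.222222=1.5556
k=3 load: inc=0.222222, refl=0.222222·1.000000=0.2222; V=1.333333+0.222222+0.222222=1.7778
k=4 src: inc=0.222222, refl=0.222222·0.333333=0.0741; V=1.555556+0.222222+0.074074=1.8519
k=5 load: inc=0.074074, refl=0.074074·1.000000=0.0741; V=1.777778+0.074074+0.074074=1.9259
k=6 src: inc=0.074074, refl=0.074074·0.333333=0.0247; V=1.851852+0.074074+0.024691=1.9506
k=7 load: inc=0.024691, refl=0.024691·1.000000=0.0247; V=1.925926+0.024691+0.024691=1.9753

0 0 source 0.6667
1 1 load 1.3333
2 2 source 1.5556
3 3 load 1.7778
4 4 source 1.8519
5 5 load 1.9259
6 6 source 1.9506
7 7 load 1.9753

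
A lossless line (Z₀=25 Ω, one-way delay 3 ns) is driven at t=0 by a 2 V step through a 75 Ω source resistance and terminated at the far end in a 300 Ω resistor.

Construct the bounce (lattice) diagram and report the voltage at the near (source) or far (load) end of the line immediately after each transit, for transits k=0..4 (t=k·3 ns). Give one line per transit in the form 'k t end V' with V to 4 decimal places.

0 0 source 0.5000
1 3 load 0.9231
2 6 source 1.1346
3 9 load 1.3136
4 12 source 1.4031

Γ_L=0.846154, Γ_S=0.500000; launch V₁=2·25/100=0.500000
k=0 src: V=0.5000
k=1 load: inc=0.500000, refl=0.500000·0.846154=0.4231; V=0.000000+0.500000+0.423077=0.9231
k=2 src: inc=0.423077, refl=0.423077·0.500000=0.2115; V=0.500000+0.423077+0.211538=1.1346
k=3 load: inc=0.211538, refl=0.211538·0.846154=0.1790; V=0.923077+0.211538+0.178994=1.3136
k=4 src: inc=0.178994, refl=0.178994·0.500000=0.0895; V=1.134615+0.178994+0.089497=1.4031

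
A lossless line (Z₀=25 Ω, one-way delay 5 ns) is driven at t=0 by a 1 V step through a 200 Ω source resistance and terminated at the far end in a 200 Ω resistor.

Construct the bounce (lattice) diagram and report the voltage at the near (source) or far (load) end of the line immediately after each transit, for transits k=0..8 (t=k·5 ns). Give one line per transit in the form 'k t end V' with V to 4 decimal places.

0 0 source 0.1111
1 5 load 0.1975
2 10 source 0.2647
3 15 load 0.3170
4 20 source 0.3577
5 25 load 0.3893
6 30 source 0.4139
7 35 load 0.4330
8 40 source 0.4479

Γ_L=0.777778, Γ_S=0.777778; launch V₁=1·25/225=0.111111
k=0 src: V=0.1111
k=1 load: inc=0.111111, refl=0.111111·0.777778=0.0864; V=0.000000+0.111111+0.086420=0.1975
k=2 src: inc=0.086420, refl=0.086420·0.777778=0.0672; V=0.111111+0.086420+0.067215=0.2647
k=3 load: inc=0.067215, refl=0.067215·0.777778=0.0523; V=0.197531+0.067215+0.052279=0.3170
k=4 src: inc=0.052279, refl=0.052279·0.777778=0.0407; V=0.264746+0.052279+0.040661=0.3577
k=5 load: inc=0.040661, refl=0.040661·0.777778=0.0316; V=0.317025+0.040661+0.031625=0.3893
k=6 src: inc=0.031625, refl=0.031625·0.777778=0.0246; V=0.357686+0.031625+0.024597=0.4139
k=7 load: inc=0.024597, refl=0.024597·0.777778=0.0191; V=0.389311+0.024597+0.019131=0.4330
k=8 src: inc=0.019131, refl=0.019131·0.777778=0.0149; V=0.413909+0.019131+0.014880=0.4479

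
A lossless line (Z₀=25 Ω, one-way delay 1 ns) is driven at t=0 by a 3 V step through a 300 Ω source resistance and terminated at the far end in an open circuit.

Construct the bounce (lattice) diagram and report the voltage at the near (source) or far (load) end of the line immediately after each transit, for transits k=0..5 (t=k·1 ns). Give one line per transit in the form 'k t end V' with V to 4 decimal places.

Γ_L=1.000000, Γ_S=0.846154; launch V₁=3·25/325=0.230769
k=0 src: V=0.2308
k=1 load: inc=0.230769, refl=0.230769·1.000000=0.2308; V=0.000000+0.230769+0.230769=0.4615
k=2 src: inc=0.230769, refl=0.230769·0.846154=0.1953; V=0.230769+0.230769+0.195266=0.6568
k=3 load: inc=0.195266, refl=0.195266·1.000000=0.1953; V=0.461538+0.195266+0.195266=0.8521
k=4 src: inc=0.195266, refl=0.195266·0.846154=0.1652; V=0.656805+0.195266+0.165225=1.0173
k=5 load: inc=0.165225, refl=0.165225·1.000000=0.1652; V=0.852071+0.165225+0.165225=1.1825

0 0 source 0.2308
1 1 load 0.4615
2 2 source 0.6568
3 3 load 0.8521
4 4 source 1.0173
5 5 load 1.1825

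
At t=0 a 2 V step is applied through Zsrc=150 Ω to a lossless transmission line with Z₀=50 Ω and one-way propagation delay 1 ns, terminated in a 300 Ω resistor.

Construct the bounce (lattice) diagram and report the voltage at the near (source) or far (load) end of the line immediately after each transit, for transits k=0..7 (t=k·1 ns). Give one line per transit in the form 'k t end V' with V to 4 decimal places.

Γ_L=0.714286, Γ_S=0.500000; launch V₁=2·50/200=0.500000
k=0 src: V=0.5000
k=1 load: inc=0.500000, refl=0.500000·0.714286=0.3571; V=0.000000+0.500000+0.357143=0.8571
k=2 src: inc=0.357143, refl=0.357143·0.500000=0.1786; V=0.500000+0.357143+0.178571=1.0357
k=3 load: inc=0.178571, refl=0.178571·0.714286=0.1276; V=0.857143+0.178571+0.127551=1.1633
k=4 src: inc=0.127551, refl=0.127551·0.500000=0.0638; V=1.035714+0.127551+0.063776=1.2270
k=5 load: inc=0.063776, refl=0.063776·0.714286=0.0456; V=1.163265+0.063776+0.045554=1.2726
k=6 src: inc=0.045554, refl=0.045554·0.500000=0.0228; V=1.227041+0.045554+0.022777=1.2954
k=7 load: inc=0.022777, refl=0.022777·0.714286=0.0163; V=1.272595+0.022777+0.016269=1.3116

0 0 source 0.5000
1 1 load 0.8571
2 2 source 1.0357
3 3 load 1.1633
4 4 source 1.2270
5 5 load 1.2726
6 6 source 1.2954
7 7 load 1.3116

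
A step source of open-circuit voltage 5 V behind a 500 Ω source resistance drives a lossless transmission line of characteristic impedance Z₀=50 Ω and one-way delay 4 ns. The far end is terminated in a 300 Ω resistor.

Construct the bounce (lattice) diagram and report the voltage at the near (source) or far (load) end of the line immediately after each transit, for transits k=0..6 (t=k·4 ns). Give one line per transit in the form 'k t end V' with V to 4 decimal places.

0 0 source 0.4545
1 4 load 0.7792
2 8 source 1.0449
3 12 load 1.2346
4 16 source 1.3899
5 20 load 1.5007
6 24 source 1.5915

Γ_L=0.714286, Γ_S=0.818182; launch V₁=5·50/550=0.454545
k=0 src: V=0.4545
k=1 load: inc=0.454545, refl=0.454545·0.714286=0.3247; V=0.000000+0.454545+0.324675=0.7792
k=2 src: inc=0.324675, refl=0.324675·0.818182=0.2656; V=0.454545+0.324675+0.265643=1.0449
k=3 load: inc=0.265643, refl=0.265643·0.714286=0.1897; V=0.779221+0.265643+0.189745=1.2346
k=4 src: inc=0.189745, refl=0.189745·0.818182=0.1552; V=1.044864+0.189745+0.155246=1.3899
k=5 load: inc=0.155246, refl=0.155246·0.714286=0.1109; V=1.234610+0.155246+0.110890=1.5007
k=6 src: inc=0.110890, refl=0.110890·0.818182=0.0907; V=1.389856+0.110890+0.090728=1.5915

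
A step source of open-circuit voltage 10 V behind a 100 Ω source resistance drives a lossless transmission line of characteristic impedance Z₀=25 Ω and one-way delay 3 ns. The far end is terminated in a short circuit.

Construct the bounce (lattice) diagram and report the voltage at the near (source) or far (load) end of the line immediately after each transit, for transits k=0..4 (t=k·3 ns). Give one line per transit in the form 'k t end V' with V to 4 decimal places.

0 0 source 2.0000
1 3 load 0.0000
2 6 source -1.2000
3 9 load 0.0000
4 12 source 0.7200

Γ_L=-1.000000, Γ_S=0.600000; launch V₁=10·25/125=2.000000
k=0 src: V=2.0000
k=1 load: inc=2.000000, refl=2.000000·-1.000000=-2.0000; V=0.000000+2.000000+-2.000000=0.0000
k=2 src: inc=-2.000000, refl=-2.000000·0.600000=-1.2000; V=2.000000+-2.000000+-1.200000=-1.2000
k=3 load: inc=-1.200000, refl=-1.200000·-1.000000=1.2000; V=0.000000+-1.200000+1.200000=0.0000
k=4 src: inc=1.200000, refl=1.200000·0.600000=0.7200; V=-1.200000+1.200000+0.720000=0.7200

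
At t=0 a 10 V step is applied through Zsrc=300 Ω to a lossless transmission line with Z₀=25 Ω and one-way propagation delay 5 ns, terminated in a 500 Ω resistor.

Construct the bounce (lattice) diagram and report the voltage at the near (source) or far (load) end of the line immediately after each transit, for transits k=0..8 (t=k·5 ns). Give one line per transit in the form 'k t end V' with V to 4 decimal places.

0 0 source 0.7692
1 5 load 1.4652
2 10 source 2.0541
3 15 load 2.5869
4 20 source 3.0378
5 25 load 3.4457
6 30 source 3.7908
7 35 load 4.1031
8 40 source 4.3673

Γ_L=0.904762, Γ_S=0.846154; launch V₁=10·25/325=0.769231
k=0 src: V=0.7692
k=1 load: inc=0.769231, refl=0.769231·0.904762=0.6960; V=0.000000+0.769231+0.695971=1.4652
k=2 src: inc=0.695971, refl=0.695971·0.846154=0.5889; V=0.769231+0.695971+0.588898=2.0541
k=3 load: inc=0.588898, refl=0.588898·0.904762=0.5328; V=1.465201+0.588898+0.532813=2.5869
k=4 src: inc=0.532813, refl=0.532813·0.846154=0.4508; V=2.054100+0.532813+0.450842=3.0378
k=5 load: inc=0.450842, refl=0.450842·0.904762=0.4079; V=2.586912+0.450842+0.407904=3.4457
k=6 src: inc=0.407904, refl=0.407904·0.846154=0.3451; V=3.037754+0.407904+0.345150=3.7908
k=7 load: inc=0.345150, refl=0.345150·0.904762=0.3123; V=3.445658+0.345150+0.312278=4.1031
k=8 src: inc=0.312278, refl=0.312278·0.846154=0.2642; V=3.790808+0.312278+0.264236=4.3673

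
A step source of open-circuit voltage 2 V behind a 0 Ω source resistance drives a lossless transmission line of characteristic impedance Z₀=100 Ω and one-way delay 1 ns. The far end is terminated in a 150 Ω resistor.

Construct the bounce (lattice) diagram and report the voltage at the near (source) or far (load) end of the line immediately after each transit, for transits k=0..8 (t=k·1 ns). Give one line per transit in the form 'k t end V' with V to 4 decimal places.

0 0 source 2.0000
1 1 load 2.4000
2 2 source 2.0000
3 3 load 1.9200
4 4 source 2.0000
5 5 load 2.0160
6 6 source 2.0000
7 7 load 1.9968
8 8 source 2.0000

Γ_L=0.200000, Γ_S=-1.000000; launch V₁=2·100/100=2.000000
k=0 src: V=2.0000
k=1 load: inc=2.000000, refl=2.000000·0.200000=0.4000; V=0.000000+2.000000+0.400000=2.4000
k=2 src: inc=0.400000, refl=0.400000·-1.000000=-0.4000; V=2.000000+0.400000+-0.400000=2.0000
k=3 load: inc=-0.400000, refl=-0.400000·0.200000=-0.0800; V=2.400000+-0.400000+-0.080000=1.9200
k=4 src: inc=-0.080000, refl=-0.080000·-1.000000=0.0800; V=2.000000+-0.080000+0.080000=2.0000
k=5 load: inc=0.080000, refl=0.080000·0.200000=0.0160; V=1.920000+0.080000+0.016000=2.0160
k=6 src: inc=0.016000, refl=0.016000·-1.000000=-0.0160; V=2.000000+0.016000+-0.016000=2.0000
k=7 load: inc=-0.016000, refl=-0.016000·0.200000=-0.0032; V=2.016000+-0.016000+-0.003200=1.9968
k=8 src: inc=-0.003200, refl=-0.003200·-1.000000=0.0032; V=2.000000+-0.003200+0.003200=2.0000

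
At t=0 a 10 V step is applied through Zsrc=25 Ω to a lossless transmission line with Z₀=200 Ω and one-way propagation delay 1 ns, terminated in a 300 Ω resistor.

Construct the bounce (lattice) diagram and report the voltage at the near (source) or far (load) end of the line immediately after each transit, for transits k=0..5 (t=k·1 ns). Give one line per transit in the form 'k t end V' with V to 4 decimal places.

0 0 source 8.8889
1 1 load 10.6667
2 2 source 9.2840
3 3 load 9.0074
4 4 source 9.2225
5 5 load 9.2655

Γ_L=0.200000, Γ_S=-0.777778; launch V₁=10·200/225=8.888889
k=0 src: V=8.8889
k=1 load: inc=8.888889, refl=8.888889·0.200000=1.7778; V=0.000000+8.888889+1.777778=10.6667
k=2 src: inc=1.777778, refl=1.777778·-0.777778=-1.3827; V=8.888889+1.777778+-1.382716=9.2840
k=3 load: inc=-1.382716, refl=-1.382716·0.200000=-0.2765; V=10.666667+-1.382716+-0.276543=9.0074
k=4 src: inc=-0.276543, refl=-0.276543·-0.777778=0.2151; V=9.283951+-0.276543+0.215089=9.2225
k=5 load: inc=0.215089, refl=0.215089·0.200000=0.0430; V=9.007407+0.215089+0.043018=9.2655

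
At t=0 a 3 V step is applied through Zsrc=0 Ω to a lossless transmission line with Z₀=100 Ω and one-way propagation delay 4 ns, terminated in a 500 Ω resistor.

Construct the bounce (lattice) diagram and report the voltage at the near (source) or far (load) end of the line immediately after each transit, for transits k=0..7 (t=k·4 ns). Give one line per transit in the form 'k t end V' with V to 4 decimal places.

Γ_L=0.666667, Γ_S=-1.000000; launch V₁=3·100/100=3.000000
k=0 src: V=3.0000
k=1 load: inc=3.000000, refl=3.000000·0.666667=2.0000; V=0.000000+3.000000+2.000000=5.0000
k=2 src: inc=2.000000, refl=2.000000·-1.000000=-2.0000; V=3.000000+2.000000+-2.000000=3.0000
k=3 load: inc=-2.000000, refl=-2.000000·0.666667=-1.3333; V=5.000000+-2.000000+-1.333333=1.6667
k=4 src: inc=-1.333333, refl=-1.333333·-1.000000=1.3333; V=3.000000+-1.333333+1.333333=3.0000
k=5 load: inc=1.333333, refl=1.333333·0.666667=0.8889; V=1.666667+1.333333+0.888889=3.8889
k=6 src: inc=0.888889, refl=0.888889·-1.000000=-0.8889; V=3.000000+0.888889+-0.888889=3.0000
k=7 load: inc=-0.888889, refl=-0.888889·0.666667=-0.5926; V=3.888889+-0.888889+-0.592593=2.4074

0 0 source 3.0000
1 4 load 5.0000
2 8 source 3.0000
3 12 load 1.6667
4 16 source 3.0000
5 20 load 3.8889
6 24 source 3.0000
7 28 load 2.4074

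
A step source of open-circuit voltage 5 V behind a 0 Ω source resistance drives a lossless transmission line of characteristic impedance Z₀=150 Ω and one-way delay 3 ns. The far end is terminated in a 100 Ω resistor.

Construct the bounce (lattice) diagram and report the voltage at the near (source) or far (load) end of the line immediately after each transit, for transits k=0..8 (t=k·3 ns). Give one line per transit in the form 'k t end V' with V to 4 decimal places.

Γ_L=-0.200000, Γ_S=-1.000000; launch V₁=5·150/150=5.000000
k=0 src: V=5.0000
k=1 load: inc=5.000000, refl=5.000000·-0.200000=-1.0000; V=0.000000+5.000000+-1.000000=4.0000
k=2 src: inc=-1.000000, refl=-1.000000·-1.000000=1.0000; V=5.000000+-1.000000+1.000000=5.0000
k=3 load: inc=1.000000, refl=1.000000·-0.200000=-0.2000; V=4.000000+1.000000+-0.200000=4.8000
k=4 src: inc=-0.200000, refl=-0.200000·-1.000000=0.2000; V=5.000000+-0.200000+0.200000=5.0000
k=5 load: inc=0.200000, refl=0.200000·-0.200000=-0.0400; V=4.800000+0.200000+-0.040000=4.9600
k=6 src: inc=-0.040000, refl=-0.040000·-1.000000=0.0400; V=5.000000+-0.040000+0.040000=5.0000
k=7 load: inc=0.040000, refl=0.040000·-0.200000=-0.0080; V=4.960000+0.040000+-0.008000=4.9920
k=8 src: inc=-0.008000, refl=-0.008000·-1.000000=0.0080; V=5.000000+-0.008000+0.008000=5.0000

0 0 source 5.0000
1 3 load 4.0000
2 6 source 5.0000
3 9 load 4.8000
4 12 source 5.0000
5 15 load 4.9600
6 18 source 5.0000
7 21 load 4.9920
8 24 source 5.0000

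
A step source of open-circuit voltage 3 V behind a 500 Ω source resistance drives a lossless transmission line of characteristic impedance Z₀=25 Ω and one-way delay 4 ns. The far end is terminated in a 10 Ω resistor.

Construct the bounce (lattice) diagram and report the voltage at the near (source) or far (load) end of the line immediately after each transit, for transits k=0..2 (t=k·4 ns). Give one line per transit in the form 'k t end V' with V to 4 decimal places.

0 0 source 0.1429
1 4 load 0.0816
2 8 source 0.0262

Γ_L=-0.428571, Γ_S=0.904762; launch V₁=3·25/525=0.142857
k=0 src: V=0.1429
k=1 load: inc=0.142857, refl=0.142857·-0.428571=-0.0612; V=0.000000+0.142857+-0.061224=0.0816
k=2 src: inc=-0.061224, refl=-0.061224·0.904762=-0.0554; V=0.142857+-0.061224+-0.055394=0.0262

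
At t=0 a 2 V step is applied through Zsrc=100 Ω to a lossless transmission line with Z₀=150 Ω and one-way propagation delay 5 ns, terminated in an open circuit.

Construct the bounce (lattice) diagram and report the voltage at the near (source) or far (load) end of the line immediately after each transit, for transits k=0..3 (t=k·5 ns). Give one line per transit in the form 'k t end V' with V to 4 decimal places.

0 0 source 1.2000
1 5 load 2.4000
2 10 source 2.1600
3 15 load 1.9200

Γ_L=1.000000, Γ_S=-0.200000; launch V₁=2·150/250=1.200000
k=0 src: V=1.2000
k=1 load: inc=1.200000, refl=1.200000·1.000000=1.2000; V=0.000000+1.200000+1.200000=2.4000
k=2 src: inc=1.200000, refl=1.200000·-0.200000=-0.2400; V=1.200000+1.200000+-0.240000=2.1600
k=3 load: inc=-0.240000, refl=-0.240000·1.000000=-0.2400; V=2.400000+-0.240000+-0.240000=1.9200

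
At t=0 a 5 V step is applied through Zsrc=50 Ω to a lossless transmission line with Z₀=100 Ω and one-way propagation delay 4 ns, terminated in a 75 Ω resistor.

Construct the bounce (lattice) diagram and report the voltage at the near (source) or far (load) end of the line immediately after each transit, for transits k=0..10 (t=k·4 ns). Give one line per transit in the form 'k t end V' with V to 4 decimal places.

0 0 source 3.3333
1 4 load 2.8571
2 8 source 3.0159
3 12 load 2.9932
4 16 source 3.0008
5 20 load 2.9997
6 24 source 3.0000
7 28 load 3.0000
8 32 source 3.0000
9 36 load 3.0000
10 40 source 3.0000

Γ_L=-0.142857, Γ_S=-0.333333; launch V₁=5·100/150=3.333333
k=0 src: V=3.3333
k=1 load: inc=3.333333, refl=3.333333·-0.142857=-0.4762; V=0.000000+3.333333+-0.476190=2.8571
k=2 src: inc=-0.476190, refl=-0.476190·-0.333333=0.1587; V=3.333333+-0.476190+0.158730=3.0159
k=3 load: inc=0.158730, refl=0.158730·-0.142857=-0.0227; V=2.857143+0.158730+-0.022676=2.9932
k=4 src: inc=-0.022676, refl=-0.022676·-0.333333=0.0076; V=3.015873+-0.022676+0.007559=3.0008
k=5 load: inc=0.007559, refl=0.007559·-0.142857=-0.0011; V=2.993197+0.007559+-0.001080=2.9997
k=6 src: inc=-0.001080, refl=-0.001080·-0.333333=0.0004; V=3.000756+-0.001080+0.000360=3.0000
k=7 load: inc=0.000360, refl=0.000360·-0.142857=-0.0001; V=2.999676+0.000360+-0.000051=3.0000
k=8 src: inc=-0.000051, refl=-0.000051·-0.333333=0.0000; V=3.000036+-0.000051+0.000017=3.0000
k=9 load: inc=0.000017, refl=0.000017·-0.142857=-0.0000; V=2.999985+0.000017+-0.000002=3.0000
k=10 src: inc=-0.000002, refl=-0.000002·-0.333333=0.0000; V=3.000002+-0.000002+0.000001=3.0000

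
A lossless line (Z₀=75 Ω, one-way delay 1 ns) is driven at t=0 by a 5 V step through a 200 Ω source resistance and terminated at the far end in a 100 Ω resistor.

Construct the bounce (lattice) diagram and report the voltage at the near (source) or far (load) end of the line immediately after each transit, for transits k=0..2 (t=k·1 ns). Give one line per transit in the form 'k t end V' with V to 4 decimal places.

Γ_L=0.142857, Γ_S=0.454545; launch V₁=5·75/275=1.363636
k=0 src: V=1.3636
k=1 load: inc=1.363636, refl=1.363636·0.142857=0.1948; V=0.000000+1.363636+0.194805=1.5584
k=2 src: inc=0.194805, refl=0.194805·0.454545=0.0885; V=1.363636+0.194805+0.088548=1.6470

0 0 source 1.3636
1 1 load 1.5584
2 2 source 1.6470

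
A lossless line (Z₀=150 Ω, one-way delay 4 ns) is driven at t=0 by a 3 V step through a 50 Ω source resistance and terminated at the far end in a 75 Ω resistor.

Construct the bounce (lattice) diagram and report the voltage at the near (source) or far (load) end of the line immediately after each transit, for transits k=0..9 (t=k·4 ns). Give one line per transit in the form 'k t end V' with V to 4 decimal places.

0 0 source 2.2500
1 4 load 1.5000
2 8 source 1.8750
3 12 load 1.7500
4 16 source 1.8125
5 20 load 1.7917
6 24 source 1.8021
7 28 load 1.7986
8 32 source 1.8003
9 36 load 1.7998

Γ_L=-0.333333, Γ_S=-0.500000; launch V₁=3·150/200=2.250000
k=0 src: V=2.2500
k=1 load: inc=2.250000, refl=2.250000·-0.333333=-0.7500; V=0.000000+2.250000+-0.750000=1.5000
k=2 src: inc=-0.750000, refl=-0.750000·-0.500000=0.3750; V=2.250000+-0.750000+0.375000=1.8750
k=3 load: inc=0.375000, refl=0.375000·-0.333333=-0.1250; V=1.500000+0.375000+-0.125000=1.7500
k=4 src: inc=-0.125000, refl=-0.125000·-0.500000=0.0625; V=1.875000+-0.125000+0.062500=1.8125
k=5 load: inc=0.062500, refl=0.062500·-0.333333=-0.0208; V=1.750000+0.062500+-0.020833=1.7917
k=6 src: inc=-0.020833, refl=-0.020833·-0.500000=0.0104; V=1.812500+-0.020833+0.010417=1.8021
k=7 load: inc=0.010417, refl=0.010417·-0.333333=-0.0035; V=1.791667+0.010417+-0.003472=1.7986
k=8 src: inc=-0.003472, refl=-0.003472·-0.500000=0.0017; V=1.802083+-0.003472+0.001736=1.8003
k=9 load: inc=0.001736, refl=0.001736·-0.333333=-0.0006; V=1.798611+0.001736+-0.000579=1.7998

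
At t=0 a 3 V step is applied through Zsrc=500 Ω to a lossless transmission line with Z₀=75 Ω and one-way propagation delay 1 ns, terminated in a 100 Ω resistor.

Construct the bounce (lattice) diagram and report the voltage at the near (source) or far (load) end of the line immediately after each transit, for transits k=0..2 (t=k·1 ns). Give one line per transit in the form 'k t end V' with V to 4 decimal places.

0 0 source 0.3913
1 1 load 0.4472
2 2 source 0.4885

Γ_L=0.142857, Γ_S=0.739130; launch V₁=3·75/575=0.391304
k=0 src: V=0.3913
k=1 load: inc=0.391304, refl=0.391304·0.142857=0.0559; V=0.000000+0.391304+0.055901=0.4472
k=2 src: inc=0.055901, refl=0.055901·0.739130=0.0413; V=0.391304+0.055901+0.041318=0.4885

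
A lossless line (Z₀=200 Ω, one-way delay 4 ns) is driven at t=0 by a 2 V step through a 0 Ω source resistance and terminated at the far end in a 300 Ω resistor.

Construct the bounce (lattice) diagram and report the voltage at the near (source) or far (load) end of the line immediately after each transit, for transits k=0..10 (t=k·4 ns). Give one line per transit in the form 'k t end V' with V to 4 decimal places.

Γ_L=0.200000, Γ_S=-1.000000; launch V₁=2·200/200=2.000000
k=0 src: V=2.0000
k=1 load: inc=2.000000, refl=2.000000·0.200000=0.4000; V=0.000000+2.000000+0.400000=2.4000
k=2 src: inc=0.400000, refl=0.400000·-1.000000=-0.4000; V=2.000000+0.400000+-0.400000=2.0000
k=3 load: inc=-0.400000, refl=-0.400000·0.200000=-0.0800; V=2.400000+-0.400000+-0.080000=1.9200
k=4 src: inc=-0.080000, refl=-0.080000·-1.000000=0.0800; V=2.000000+-0.080000+0.080000=2.0000
k=5 load: inc=0.080000, refl=0.080000·0.200000=0.0160; V=1.920000+0.080000+0.016000=2.0160
k=6 src: inc=0.016000, refl=0.016000·-1.000000=-0.0160; V=2.000000+0.016000+-0.016000=2.0000
k=7 load: inc=-0.016000, refl=-0.016000·0.200000=-0.0032; V=2.016000+-0.016000+-0.003200=1.9968
k=8 src: inc=-0.003200, refl=-0.003200·-1.000000=0.0032; V=2.000000+-0.003200+0.003200=2.0000
k=9 load: inc=0.003200, refl=0.003200·0.200000=0.0006; V=1.996800+0.003200+0.000640=2.0006
k=10 src: inc=0.000640, refl=0.000640·-1.000000=-0.0006; V=2.000000+0.000640+-0.000640=2.0000

0 0 source 2.0000
1 4 load 2.4000
2 8 source 2.0000
3 12 load 1.9200
4 16 source 2.0000
5 20 load 2.0160
6 24 source 2.0000
7 28 load 1.9968
8 32 source 2.0000
9 36 load 2.0006
10 40 source 2.0000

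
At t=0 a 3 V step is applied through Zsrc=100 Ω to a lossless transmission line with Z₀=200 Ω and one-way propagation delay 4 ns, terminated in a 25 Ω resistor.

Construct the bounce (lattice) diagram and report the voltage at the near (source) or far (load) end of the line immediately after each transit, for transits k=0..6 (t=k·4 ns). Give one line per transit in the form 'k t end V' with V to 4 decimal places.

Γ_L=-0.777778, Γ_S=-0.333333; launch V₁=3·200/300=2.000000
k=0 src: V=2.0000
k=1 load: inc=2.000000, refl=2.000000·-0.777778=-1.5556; V=0.000000+2.000000+-1.555556=0.4444
k=2 src: inc=-1.555556, refl=-1.555556·-0.333333=0.5185; V=2.000000+-1.555556+0.518519=0.9630
k=3 load: inc=0.518519, refl=0.518519·-0.777778=-0.4033; V=0.444444+0.518519+-0.403292=0.5597
k=4 src: inc=-0.403292, refl=-0.403292·-0.333333=0.1344; V=0.962963+-0.403292+0.134431=0.6941
k=5 load: inc=0.134431, refl=0.134431·-0.777778=-0.1046; V=0.559671+0.134431+-0.104557=0.5895
k=6 src: inc=-0.104557, refl=-0.104557·-0.333333=0.0349; V=0.694102+-0.104557+0.034852=0.6244

0 0 source 2.0000
1 4 load 0.4444
2 8 source 0.9630
3 12 load 0.5597
4 16 source 0.6941
5 20 load 0.5895
6 24 source 0.6244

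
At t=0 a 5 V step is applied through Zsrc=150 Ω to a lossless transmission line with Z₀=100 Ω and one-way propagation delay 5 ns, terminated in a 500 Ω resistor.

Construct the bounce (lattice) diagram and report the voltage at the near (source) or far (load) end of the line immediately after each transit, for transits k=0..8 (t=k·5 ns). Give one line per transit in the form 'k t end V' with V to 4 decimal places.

Γ_L=0.666667, Γ_S=0.200000; launch V₁=5·100/250=2.000000
k=0 src: V=2.0000
k=1 load: inc=2.000000, refl=2.000000·0.666667=1.3333; V=0.000000+2.000000+1.333333=3.3333
k=2 src: inc=1.333333, refl=1.333333·0.200000=0.2667; V=2.000000+1.333333+0.266667=3.6000
k=3 load: inc=0.266667, refl=0.266667·0.666667=0.1778; V=3.333333+0.266667+0.177778=3.7778
k=4 src: inc=0.177778, refl=0.177778·0.200000=0.0356; V=3.600000+0.177778+0.035556=3.8133
k=5 load: inc=0.035556, refl=0.035556·0.666667=0.0237; V=3.777778+0.035556+0.023704=3.8370
k=6 src: inc=0.023704, refl=0.023704·0.200000=0.0047; V=3.813333+0.023704+0.004741=3.8418
k=7 load: inc=0.004741, refl=0.004741·0.666667=0.0032; V=3.837037+0.004741+0.003160=3.8449
k=8 src: inc=0.003160, refl=0.003160·0.200000=0.0006; V=3.841778+0.003160+0.000632=3.8456

0 0 source 2.0000
1 5 load 3.3333
2 10 source 3.6000
3 15 load 3.7778
4 20 source 3.8133
5 25 load 3.8370
6 30 source 3.8418
7 35 load 3.8449
8 40 source 3.8456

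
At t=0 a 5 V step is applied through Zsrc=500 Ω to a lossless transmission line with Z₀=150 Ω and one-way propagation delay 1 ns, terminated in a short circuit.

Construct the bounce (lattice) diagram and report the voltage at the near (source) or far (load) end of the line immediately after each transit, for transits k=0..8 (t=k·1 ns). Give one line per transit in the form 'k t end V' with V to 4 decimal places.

0 0 source 1.1538
1 1 load 0.0000
2 2 source -0.6213
3 3 load 0.0000
4 4 source 0.3345
5 5 load 0.0000
6 6 source -0.1801
7 7 load 0.0000
8 8 source 0.0970

Γ_L=-1.000000, Γ_S=0.538462; launch V₁=5·150/650=1.153846
k=0 src: V=1.1538
k=1 load: inc=1.153846, refl=1.153846·-1.000000=-1.1538; V=0.000000+1.153846+-1.153846=0.0000
k=2 src: inc=-1.153846, refl=-1.153846·0.538462=-0.6213; V=1.153846+-1.153846+-0.621302=-0.6213
k=3 load: inc=-0.621302, refl=-0.621302·-1.000000=0.6213; V=0.000000+-0.621302+0.621302=0.0000
k=4 src: inc=0.621302, refl=0.621302·0.538462=0.3345; V=-0.621302+0.621302+0.334547=0.3345
k=5 load: inc=0.334547, refl=0.334547·-1.000000=-0.3345; V=0.000000+0.334547+-0.334547=0.0000
k=6 src: inc=-0.334547, refl=-0.334547·0.538462=-0.1801; V=0.334547+-0.334547+-0.180141=-0.1801
k=7 load: inc=-0.180141, refl=-0.180141·-1.000000=0.1801; V=0.000000+-0.180141+0.180141=0.0000
k=8 src: inc=0.180141, refl=0.180141·0.538462=0.0970; V=-0.180141+0.180141+0.096999=0.0970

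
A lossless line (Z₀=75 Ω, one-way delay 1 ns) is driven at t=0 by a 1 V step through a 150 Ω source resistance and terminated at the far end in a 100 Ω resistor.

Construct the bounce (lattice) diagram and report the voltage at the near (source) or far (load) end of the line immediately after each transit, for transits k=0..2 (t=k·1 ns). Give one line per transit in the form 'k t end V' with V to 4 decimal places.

0 0 source 0.3333
1 1 load 0.3810
2 2 source 0.3968

Γ_L=0.142857, Γ_S=0.333333; launch V₁=1·75/225=0.333333
k=0 src: V=0.3333
k=1 load: inc=0.333333, refl=0.333333·0.142857=0.0476; V=0.000000+0.333333+0.047619=0.3810
k=2 src: inc=0.047619, refl=0.047619·0.333333=0.0159; V=0.333333+0.047619+0.015873=0.3968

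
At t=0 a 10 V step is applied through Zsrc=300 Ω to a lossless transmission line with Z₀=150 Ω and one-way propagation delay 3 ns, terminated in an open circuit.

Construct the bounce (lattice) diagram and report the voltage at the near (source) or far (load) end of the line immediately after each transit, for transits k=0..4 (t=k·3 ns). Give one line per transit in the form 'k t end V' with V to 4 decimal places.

0 0 source 3.3333
1 3 load 6.6667
2 6 source 7.7778
3 9 load 8.8889
4 12 source 9.2593

Γ_L=1.000000, Γ_S=0.333333; launch V₁=10·150/450=3.333333
k=0 src: V=3.3333
k=1 load: inc=3.333333, refl=3.333333·1.000000=3.3333; V=0.000000+3.333333+3.333333=6.6667
k=2 src: inc=3.333333, refl=3.333333·0.333333=1.1111; V=3.333333+3.333333+1.111111=7.7778
k=3 load: inc=1.111111, refl=1.111111·1.000000=1.1111; V=6.666667+1.111111+1.111111=8.8889
k=4 src: inc=1.111111, refl=1.111111·0.333333=0.3704; V=7.777778+1.111111+0.370370=9.2593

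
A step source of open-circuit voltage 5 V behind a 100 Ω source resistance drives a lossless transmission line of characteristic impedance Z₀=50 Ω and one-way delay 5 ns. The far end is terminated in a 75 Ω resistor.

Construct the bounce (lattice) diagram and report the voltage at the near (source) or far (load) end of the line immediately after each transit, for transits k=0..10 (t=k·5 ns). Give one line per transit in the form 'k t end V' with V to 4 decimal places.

Γ_L=0.200000, Γ_S=0.333333; launch V₁=5·50/150=1.666667
k=0 src: V=1.6667
k=1 load: inc=1.666667, refl=1.666667·0.200000=0.3333; V=0.000000+1.666667+0.333333=2.0000
k=2 src: inc=0.333333, refl=0.333333·0.333333=0.1111; V=1.666667+0.333333+0.111111=2.1111
k=3 load: inc=0.111111, refl=0.111111·0.200000=0.0222; V=2.000000+0.111111+0.022222=2.1333
k=4 src: inc=0.022222, refl=0.022222·0.333333=0.0074; V=2.111111+0.022222+0.007407=2.1407
k=5 load: inc=0.007407, refl=0.007407·0.200000=0.0015; V=2.133333+0.007407+0.001481=2.1422
k=6 src: inc=0.001481, refl=0.001481·0.333333=0.0005; V=2.140741+0.001481+0.000494=2.1427
k=7 load: inc=0.000494, refl=0.000494·0.200000=0.0001; V=2.142222+0.000494+0.000099=2.1428
k=8 src: inc=0.000099, refl=0.000099·0.333333=0.0000; V=2.142716+0.000099+0.000033=2.1428
k=9 load: inc=0.000033, refl=0.000033·0.200000=0.0000; V=2.142815+0.000033+0.000007=2.1429
k=10 src: inc=0.000007, refl=0.000007·0.333333=0.0000; V=2.142848+0.000007+0.000002=2.1429

0 0 source 1.6667
1 5 load 2.0000
2 10 source 2.1111
3 15 load 2.1333
4 20 source 2.1407
5 25 load 2.1422
6 30 source 2.1427
7 35 load 2.1428
8 40 source 2.1428
9 45 load 2.1429
10 50 source 2.1429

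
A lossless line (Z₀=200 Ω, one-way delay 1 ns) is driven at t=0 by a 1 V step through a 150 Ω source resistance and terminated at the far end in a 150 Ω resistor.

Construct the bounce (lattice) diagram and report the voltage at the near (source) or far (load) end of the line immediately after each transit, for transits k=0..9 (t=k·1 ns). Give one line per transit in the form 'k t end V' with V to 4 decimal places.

0 0 source 0.5714
1 1 load 0.4898
2 2 source 0.5015
3 3 load 0.4998
4 4 source 0.5000
5 5 load 0.5000
6 6 source 0.5000
7 7 load 0.5000
8 8 source 0.5000
9 9 load 0.5000

Γ_L=-0.142857, Γ_S=-0.142857; launch V₁=1·200/350=0.571429
k=0 src: V=0.5714
k=1 load: inc=0.571429, refl=0.571429·-0.142857=-0.0816; V=0.000000+0.571429+-0.081633=0.4898
k=2 src: inc=-0.081633, refl=-0.081633·-0.142857=0.0117; V=0.571429+-0.081633+0.011662=0.5015
k=3 load: inc=0.011662, refl=0.011662·-0.142857=-0.0017; V=0.489796+0.011662+-0.001666=0.4998
k=4 src: inc=-0.001666, refl=-0.001666·-0.142857=0.0002; V=0.501458+-0.001666+0.000238=0.5000
k=5 load: inc=0.000238, refl=0.000238·-0.142857=-0.0000; V=0.499792+0.000238+-0.000034=0.5000
k=6 src: inc=-0.000034, refl=-0.000034·-0.142857=0.0000; V=0.500030+-0.000034+0.000005=0.5000
k=7 load: inc=0.000005, refl=0.000005·-0.142857=-0.0000; V=0.499996+0.000005+-0.000001=0.5000
k=8 src: inc=-0.000001, refl=-0.000001·-0.142857=0.0000; V=0.500001+-0.000001+0.000000=0.5000
k=9 load: inc=0.000000, refl=0.000000·-0.142857=-0.0000; V=0.500000+0.000000+-0.000000=0.5000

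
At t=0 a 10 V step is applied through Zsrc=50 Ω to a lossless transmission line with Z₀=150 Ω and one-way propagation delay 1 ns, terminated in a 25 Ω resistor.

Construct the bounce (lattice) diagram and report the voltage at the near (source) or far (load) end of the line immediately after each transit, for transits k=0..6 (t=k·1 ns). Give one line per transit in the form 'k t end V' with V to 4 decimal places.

Γ_L=-0.714286, Γ_S=-0.500000; launch V₁=10·150/200=7.500000
k=0 src: V=7.5000
k=1 load: inc=7.500000, refl=7.500000·-0.714286=-5.3571; V=0.000000+7.500000+-5.357143=2.1429
k=2 src: inc=-5.357143, refl=-5.357143·-0.500000=2.6786; V=7.500000+-5.357143+2.678571=4.8214
k=3 load: inc=2.678571, refl=2.678571·-0.714286=-1.9133; V=2.142857+2.678571+-1.913265=2.9082
k=4 src: inc=-1.913265, refl=-1.913265·-0.500000=0.9566; V=4.821429+-1.913265+0.956633=3.8648
k=5 load: inc=0.956633, refl=0.956633·-0.714286=-0.6833; V=2.908163+0.956633+-0.683309=3.1815
k=6 src: inc=-0.683309, refl=-0.683309·-0.500000=0.3417; V=3.864796+-0.683309+0.341655=3.5231

0 0 source 7.5000
1 1 load 2.1429
2 2 source 4.8214
3 3 load 2.9082
4 4 source 3.8648
5 5 load 3.1815
6 6 source 3.5231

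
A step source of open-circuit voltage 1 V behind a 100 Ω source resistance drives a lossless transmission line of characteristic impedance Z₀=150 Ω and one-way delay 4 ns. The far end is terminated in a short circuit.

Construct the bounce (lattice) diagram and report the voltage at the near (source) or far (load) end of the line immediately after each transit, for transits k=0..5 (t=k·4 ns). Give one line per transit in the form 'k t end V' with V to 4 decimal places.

Γ_L=-1.000000, Γ_S=-0.200000; launch V₁=1·150/250=0.600000
k=0 src: V=0.6000
k=1 load: inc=0.600000, refl=0.600000·-1.000000=-0.6000; V=0.000000+0.600000+-0.600000=0.0000
k=2 src: inc=-0.600000, refl=-0.600000·-0.200000=0.1200; V=0.600000+-0.600000+0.120000=0.1200
k=3 load: inc=0.120000, refl=0.120000·-1.000000=-0.1200; V=0.000000+0.120000+-0.120000=0.0000
k=4 src: inc=-0.120000, refl=-0.120000·-0.200000=0.0240; V=0.120000+-0.120000+0.024000=0.0240
k=5 load: inc=0.024000, refl=0.024000·-1.000000=-0.0240; V=0.000000+0.024000+-0.024000=0.0000

0 0 source 0.6000
1 4 load 0.0000
2 8 source 0.1200
3 12 load 0.0000
4 16 source 0.0240
5 20 load 0.0000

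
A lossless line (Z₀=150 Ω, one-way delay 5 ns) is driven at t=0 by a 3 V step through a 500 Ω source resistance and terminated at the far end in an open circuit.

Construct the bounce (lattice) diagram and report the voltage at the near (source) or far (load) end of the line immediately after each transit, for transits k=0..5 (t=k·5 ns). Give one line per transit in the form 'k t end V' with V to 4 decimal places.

Γ_L=1.000000, Γ_S=0.538462; launch V₁=3·150/650=0.692308
k=0 src: V=0.6923
k=1 load: inc=0.692308, refl=0.692308·1.000000=0.6923; V=0.000000+0.692308+0.692308=1.3846
k=2 src: inc=0.692308, refl=0.692308·0.538462=0.3728; V=0.692308+0.692308+0.372781=1.7574
k=3 load: inc=0.372781, refl=0.372781·1.000000=0.3728; V=1.384615+0.372781+0.372781=2.1302
k=4 src: inc=0.372781, refl=0.372781·0.538462=0.2007; V=1.757396+0.372781+0.200728=2.3309
k=5 load: inc=0.200728, refl=0.200728·1.000000=0.2007; V=2.130178+0.200728+0.200728=2.5316

0 0 source 0.6923
1 5 load 1.3846
2 10 source 1.7574
3 15 load 2.1302
4 20 source 2.3309
5 25 load 2.5316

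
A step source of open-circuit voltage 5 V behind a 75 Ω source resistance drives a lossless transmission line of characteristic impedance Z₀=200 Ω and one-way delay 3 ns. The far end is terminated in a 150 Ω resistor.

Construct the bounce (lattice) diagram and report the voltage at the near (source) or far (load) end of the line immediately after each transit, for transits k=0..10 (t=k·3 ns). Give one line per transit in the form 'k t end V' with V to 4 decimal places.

0 0 source 3.6364
1 3 load 3.1169
2 6 source 3.3530
3 9 load 3.3193
4 12 source 3.3346
5 15 load 3.3324
6 18 source 3.3334
7 21 load 3.3333
8 24 source 3.3333
9 27 load 3.3333
10 30 source 3.3333

Γ_L=-0.142857, Γ_S=-0.454545; launch V₁=5·200/275=3.636364
k=0 src: V=3.6364
k=1 load: inc=3.636364, refl=3.636364·-0.142857=-0.5195; V=0.000000+3.636364+-0.519481=3.1169
k=2 src: inc=-0.519481, refl=-0.519481·-0.454545=0.2361; V=3.636364+-0.519481+0.236128=3.3530
k=3 load: inc=0.236128, refl=0.236128·-0.142857=-0.0337; V=3.116883+0.236128+-0.033733=3.3193
k=4 src: inc=-0.033733, refl=-0.033733·-0.454545=0.0153; V=3.353011+-0.033733+0.015333=3.3346
k=5 load: inc=0.015333, refl=0.015333·-0.142857=-0.0022; V=3.319278+0.015333+-0.002190=3.3324
k=6 src: inc=-0.002190, refl=-0.002190·-0.454545=0.0010; V=3.334611+-0.002190+0.000996=3.3334
k=7 load: inc=0.000996, refl=0.000996·-0.142857=-0.0001; V=3.332421+0.000996+-0.000142=3.3333
k=8 src: inc=-0.000142, refl=-0.000142·-0.454545=0.0001; V=3.333416+-0.000142+0.000065=3.3333
k=9 load: inc=0.000065, refl=0.000065·-0.142857=-0.0000; V=3.333274+0.000065+-0.000009=3.3333
k=10 src: inc=-0.000009, refl=-0.000009·-0.454545=0.0000; V=3.333339+-0.000009+0.000004=3.3333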